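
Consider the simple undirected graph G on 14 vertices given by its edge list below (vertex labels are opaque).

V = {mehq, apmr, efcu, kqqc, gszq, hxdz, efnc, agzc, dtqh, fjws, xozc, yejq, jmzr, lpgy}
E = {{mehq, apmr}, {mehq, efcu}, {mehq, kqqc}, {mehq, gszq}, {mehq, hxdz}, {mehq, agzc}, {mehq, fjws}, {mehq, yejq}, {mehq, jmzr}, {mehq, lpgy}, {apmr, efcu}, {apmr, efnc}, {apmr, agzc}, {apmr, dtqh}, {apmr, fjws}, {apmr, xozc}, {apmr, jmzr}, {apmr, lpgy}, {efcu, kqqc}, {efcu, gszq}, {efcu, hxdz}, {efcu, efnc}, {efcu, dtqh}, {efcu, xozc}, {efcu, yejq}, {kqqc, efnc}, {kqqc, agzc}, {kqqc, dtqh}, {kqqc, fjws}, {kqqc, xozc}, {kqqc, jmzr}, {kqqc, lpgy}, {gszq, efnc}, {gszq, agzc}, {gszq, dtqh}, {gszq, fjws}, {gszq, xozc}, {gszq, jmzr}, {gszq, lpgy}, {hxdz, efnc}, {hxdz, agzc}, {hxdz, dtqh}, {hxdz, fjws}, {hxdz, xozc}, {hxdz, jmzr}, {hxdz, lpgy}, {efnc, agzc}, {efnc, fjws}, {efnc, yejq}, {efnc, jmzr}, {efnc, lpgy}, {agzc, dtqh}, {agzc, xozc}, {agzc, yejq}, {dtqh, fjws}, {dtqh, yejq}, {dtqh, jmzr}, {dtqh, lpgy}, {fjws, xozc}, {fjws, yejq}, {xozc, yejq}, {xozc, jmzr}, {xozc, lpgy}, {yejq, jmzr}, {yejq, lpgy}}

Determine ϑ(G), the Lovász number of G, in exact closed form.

5

N(apmr) = {mehq, efcu, efnc, agzc, dtqh, fjws, xozc, jmzr, lpgy}, |N(apmr)| = 9.
deg(yejq) = 9; N(yejq) = {mehq, efcu, efnc, agzc, dtqh, fjws, xozc, jmzr, lpgy}.
N(dtqh) = {apmr, efcu, kqqc, gszq, hxdz, agzc, fjws, yejq, jmzr, lpgy}, |N(dtqh)| = 10.
N(xozc) = {apmr, efcu, kqqc, gszq, hxdz, agzc, fjws, yejq, jmzr, lpgy}, |N(xozc)| = 10.
Complete 3-partite, parts [5, 5, 4]: perfect, ϑ = α = 5.
= 5.00000000… (decimal).
α=5, χ(Ḡ)=5; ϑ=5 lies between (collapsed).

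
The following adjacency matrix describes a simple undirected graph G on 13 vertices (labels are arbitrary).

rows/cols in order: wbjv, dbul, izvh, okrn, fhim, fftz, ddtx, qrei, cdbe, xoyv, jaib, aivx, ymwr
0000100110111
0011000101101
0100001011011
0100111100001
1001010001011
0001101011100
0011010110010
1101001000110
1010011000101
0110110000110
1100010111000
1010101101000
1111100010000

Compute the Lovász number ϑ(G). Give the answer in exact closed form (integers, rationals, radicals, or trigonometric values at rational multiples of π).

Vertex dbul has 6 neighbors: izvh, okrn, qrei, xoyv, jaib, ymwr.
N(wbjv) = {fhim, qrei, cdbe, jaib, aivx, ymwr}, |N(wbjv)| = 6.
Vertex ymwr has 6 neighbors: wbjv, dbul, izvh, okrn, fhim, cdbe.
N(cdbe) = {wbjv, izvh, fftz, ddtx, jaib, ymwr}, |N(cdbe)| = 6.
Regular of degree 6 on 13 vertices: Paley(13): SR with (k,λ,μ)=(6,2,3).
A has 3 distinct eigenvalues ≈ [6.0, 1.302776, -2.302776].
Lovász (edge-transitive): ϑ = −13·(-sqrt(13)/2 - 1/2)/((6)−(-sqrt(13)/2 - 1/2)) = sqrt(13).
= 3.6056… (decimal).

sqrt(13)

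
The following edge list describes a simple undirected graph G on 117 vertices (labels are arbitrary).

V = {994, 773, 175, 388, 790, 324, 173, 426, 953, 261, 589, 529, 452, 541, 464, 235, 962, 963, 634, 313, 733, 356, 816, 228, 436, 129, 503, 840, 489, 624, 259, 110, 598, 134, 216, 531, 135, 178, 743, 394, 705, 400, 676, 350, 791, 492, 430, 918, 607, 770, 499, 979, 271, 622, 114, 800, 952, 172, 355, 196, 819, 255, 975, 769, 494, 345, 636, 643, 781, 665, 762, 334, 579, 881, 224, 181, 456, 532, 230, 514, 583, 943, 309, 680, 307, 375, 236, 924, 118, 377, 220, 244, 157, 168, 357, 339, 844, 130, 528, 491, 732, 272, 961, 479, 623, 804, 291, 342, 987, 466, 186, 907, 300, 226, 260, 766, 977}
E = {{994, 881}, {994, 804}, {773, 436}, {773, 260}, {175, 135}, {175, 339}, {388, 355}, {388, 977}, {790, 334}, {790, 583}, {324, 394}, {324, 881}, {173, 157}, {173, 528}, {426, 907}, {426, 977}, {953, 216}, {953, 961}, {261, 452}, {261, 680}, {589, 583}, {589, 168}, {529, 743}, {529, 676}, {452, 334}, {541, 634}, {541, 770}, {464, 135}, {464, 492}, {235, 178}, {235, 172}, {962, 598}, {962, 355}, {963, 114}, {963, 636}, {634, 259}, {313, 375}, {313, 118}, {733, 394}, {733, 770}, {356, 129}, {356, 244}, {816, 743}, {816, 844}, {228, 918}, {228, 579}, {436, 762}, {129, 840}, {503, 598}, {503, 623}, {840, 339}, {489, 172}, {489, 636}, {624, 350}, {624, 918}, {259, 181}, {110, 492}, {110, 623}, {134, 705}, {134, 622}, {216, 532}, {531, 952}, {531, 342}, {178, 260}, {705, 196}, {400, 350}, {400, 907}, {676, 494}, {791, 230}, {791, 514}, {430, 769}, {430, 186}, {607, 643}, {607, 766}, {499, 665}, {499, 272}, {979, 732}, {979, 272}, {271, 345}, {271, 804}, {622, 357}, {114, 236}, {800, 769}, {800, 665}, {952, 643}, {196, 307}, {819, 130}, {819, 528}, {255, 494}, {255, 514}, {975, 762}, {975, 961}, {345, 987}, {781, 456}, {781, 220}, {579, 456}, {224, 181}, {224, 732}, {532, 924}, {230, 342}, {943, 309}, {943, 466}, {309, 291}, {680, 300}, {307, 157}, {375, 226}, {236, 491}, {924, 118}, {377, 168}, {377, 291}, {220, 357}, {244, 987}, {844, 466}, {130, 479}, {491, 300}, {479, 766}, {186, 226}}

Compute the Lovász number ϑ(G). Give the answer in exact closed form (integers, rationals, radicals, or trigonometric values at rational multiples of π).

117*cos(pi/117)/(cos(pi/117) + 1)

Vertex 624 has 2 neighbors: 350, 918.
deg(953) = 2; N(953) = {216, 961}.
Vertex 313 has 2 neighbors: 375, 118.
N(456) = {781, 579}, |N(456)| = 2.
G on 117 vertices is 2-regular; a single 117-cycle (edge-transitive).
The 59 distinct eigenvalues: [2.0, 1.997117, 1.988475, 1.974101, 1.954034, 1.928333, 1.897073, 1.860343, 1.818249, 1.770912, 1.71847, 1.661072, 1.598886, 1.532089, 1.460875, 1.385449, 1.306028, 1.222842, 1.136129, 1.046142, 0.953137, 0.857385, 0.759161, 0.658748, 0.556435, 0.452518, 0.347296, 0.241073, 0.134155, 0.02685, -0.080532, -0.187682, -0.294291, -0.400051, -0.504658, -0.60781, -0.70921, -0.808564, -0.905588, -1.0, -1.091529, -1.179911, -1.264891, -1.346224, -1.423675, -1.497021, -1.566052, -1.630567, -1.69038, -1.74532, -1.795227, -1.839959, -1.879385, -1.913393, -1.941884, -1.964775, -1.982002, -1.993515, -1.999279].
Lovász (edge-transitive): ϑ = −117·(-2*cos(pi/117))/((2)−(-2*cos(pi/117))) = 117*cos(pi/117)/(cos(pi/117) + 1).
ϑ(G) ≈ 58.4895.
Check 58 ≤ 117*cos(pi/117)/(cos(pi/117) + 1) ≤ 59: both strict.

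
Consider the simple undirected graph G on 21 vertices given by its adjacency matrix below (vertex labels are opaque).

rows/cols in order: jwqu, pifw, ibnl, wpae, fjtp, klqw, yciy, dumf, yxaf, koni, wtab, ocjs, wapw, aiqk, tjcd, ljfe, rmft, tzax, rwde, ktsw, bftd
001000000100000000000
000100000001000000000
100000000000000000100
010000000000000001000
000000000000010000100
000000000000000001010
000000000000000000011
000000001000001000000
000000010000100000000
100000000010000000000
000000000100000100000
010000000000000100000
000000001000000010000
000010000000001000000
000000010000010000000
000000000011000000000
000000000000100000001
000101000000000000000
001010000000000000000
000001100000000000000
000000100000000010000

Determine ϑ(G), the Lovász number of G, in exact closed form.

N(tzax) = {wpae, klqw}, |N(tzax)| = 2.
Vertex ktsw has 2 neighbors: klqw, yciy.
N(koni) = {jwqu, wtab}, |N(koni)| = 2.
deg(ljfe) = 2; N(ljfe) = {wtab, ocjs}.
deg(v) = 2 for all v (|V|=21); this is C_{21}, the 21-cycle.
A has 11 distinct eigenvalues ≈ [2.0, 1.911, 1.652, 1.247, 0.731, 0.149, -0.445, -1.0, -1.466, -1.802, -1.978].
Lovász (edge-transitive): ϑ = −21·(-2*cos(pi/21))/((2)−(-2*cos(pi/21))) = 21*cos(pi/21)/(cos(pi/21) + 1).
ϑ(G) ≈ 10.44103253.
10 ≤ 21*cos(pi/21)/(cos(pi/21) + 1) ≤ 11: both strict.

21*cos(pi/21)/(cos(pi/21) + 1)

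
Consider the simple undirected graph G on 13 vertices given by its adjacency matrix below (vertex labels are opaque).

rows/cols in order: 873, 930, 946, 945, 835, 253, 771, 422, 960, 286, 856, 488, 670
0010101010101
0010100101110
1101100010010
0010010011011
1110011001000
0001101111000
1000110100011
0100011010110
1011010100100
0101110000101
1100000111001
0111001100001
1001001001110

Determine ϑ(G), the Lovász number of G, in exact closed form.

N(960) = {873, 946, 945, 253, 422, 856}, |N(960)| = 6.
deg(946) = 6; N(946) = {873, 930, 945, 835, 960, 488}.
N(835) = {873, 930, 946, 253, 771, 286}, |N(835)| = 6.
N(873) = {946, 835, 771, 960, 856, 670}, |N(873)| = 6.
Regular of degree 6 on 13 vertices: strongly regular (13,6,2,3).
A has 3 distinct eigenvalues ≈ [6.0, 1.30278, -2.30278].
Lovász (edge-transitive): ϑ = −13·(-sqrt(13)/2 - 1/2)/((6)−(-sqrt(13)/2 - 1/2)) = sqrt(13).
≈ 3.605551275 (to 9 d.p.).

sqrt(13)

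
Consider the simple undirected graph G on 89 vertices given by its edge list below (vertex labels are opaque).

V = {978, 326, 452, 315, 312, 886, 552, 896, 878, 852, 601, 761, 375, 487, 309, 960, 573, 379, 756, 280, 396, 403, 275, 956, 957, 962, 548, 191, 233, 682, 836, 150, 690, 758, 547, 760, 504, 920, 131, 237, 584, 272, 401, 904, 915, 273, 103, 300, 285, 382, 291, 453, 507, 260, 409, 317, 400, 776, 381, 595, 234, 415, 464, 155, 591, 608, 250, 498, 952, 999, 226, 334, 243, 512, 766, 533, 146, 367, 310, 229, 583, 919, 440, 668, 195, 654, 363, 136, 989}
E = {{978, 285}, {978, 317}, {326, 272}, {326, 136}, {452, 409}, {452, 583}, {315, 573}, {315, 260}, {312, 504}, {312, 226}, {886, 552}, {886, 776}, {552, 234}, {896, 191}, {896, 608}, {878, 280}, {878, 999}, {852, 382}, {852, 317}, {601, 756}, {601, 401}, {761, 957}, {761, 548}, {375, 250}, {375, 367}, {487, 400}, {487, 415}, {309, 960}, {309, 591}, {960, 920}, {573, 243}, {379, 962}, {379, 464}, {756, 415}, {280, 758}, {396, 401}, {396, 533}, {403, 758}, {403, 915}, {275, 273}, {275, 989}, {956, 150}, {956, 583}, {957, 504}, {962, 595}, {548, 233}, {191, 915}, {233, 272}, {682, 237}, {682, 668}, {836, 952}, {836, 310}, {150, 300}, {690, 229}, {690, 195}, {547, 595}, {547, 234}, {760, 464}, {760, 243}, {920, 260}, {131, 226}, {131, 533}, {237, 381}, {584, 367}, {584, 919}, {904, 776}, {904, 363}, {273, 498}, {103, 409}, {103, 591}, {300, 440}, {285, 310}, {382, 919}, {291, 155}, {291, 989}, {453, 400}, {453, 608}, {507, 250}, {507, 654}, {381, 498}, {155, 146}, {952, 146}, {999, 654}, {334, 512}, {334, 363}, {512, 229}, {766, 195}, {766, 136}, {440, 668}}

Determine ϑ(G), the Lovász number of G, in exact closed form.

89*cos(pi/89)/(cos(pi/89) + 1)

deg(761) = 2; N(761) = {957, 548}.
N(403) = {758, 915}, |N(403)| = 2.
N(273) = {275, 498}, |N(273)| = 2.
N(375) = {250, 367}, |N(375)| = 2.
89-vertex 2-regular graph: this is C_{89}, the 89-cycle.
A has 45 distinct eigenvalues ≈ [2.0, 1.995, 1.9801, 1.9553, 1.9208, 1.8767, 1.8232, 1.7607, 1.6894, 1.6097, 1.522, 1.4266, 1.3242, 1.2152, 1.1001, 0.9796, 0.8541, 0.7244, 0.5911, 0.4549, 0.3164, 0.1763, 0.0353, -0.1058, -0.2465, -0.3859, -0.5233, -0.6582, -0.7898, -0.9174, -1.0405, -1.1584, -1.2705, -1.3763, -1.4752, -1.5668, -1.6506, -1.7261, -1.7931, -1.8511, -1.8999, -1.9393, -1.9689, -1.9888, -1.9988].
λ_max=2, λ_min=-2*cos(pi/89); ϑ = −89·λ_min/(λ_max−λ_min) = 89*cos(pi/89)/(cos(pi/89) + 1).
ϑ(G) ≈ 44.48613532.
Lovász sandwich 44 ≤ 89*cos(pi/89)/(cos(pi/89) + 1) ≤ 45: both strict.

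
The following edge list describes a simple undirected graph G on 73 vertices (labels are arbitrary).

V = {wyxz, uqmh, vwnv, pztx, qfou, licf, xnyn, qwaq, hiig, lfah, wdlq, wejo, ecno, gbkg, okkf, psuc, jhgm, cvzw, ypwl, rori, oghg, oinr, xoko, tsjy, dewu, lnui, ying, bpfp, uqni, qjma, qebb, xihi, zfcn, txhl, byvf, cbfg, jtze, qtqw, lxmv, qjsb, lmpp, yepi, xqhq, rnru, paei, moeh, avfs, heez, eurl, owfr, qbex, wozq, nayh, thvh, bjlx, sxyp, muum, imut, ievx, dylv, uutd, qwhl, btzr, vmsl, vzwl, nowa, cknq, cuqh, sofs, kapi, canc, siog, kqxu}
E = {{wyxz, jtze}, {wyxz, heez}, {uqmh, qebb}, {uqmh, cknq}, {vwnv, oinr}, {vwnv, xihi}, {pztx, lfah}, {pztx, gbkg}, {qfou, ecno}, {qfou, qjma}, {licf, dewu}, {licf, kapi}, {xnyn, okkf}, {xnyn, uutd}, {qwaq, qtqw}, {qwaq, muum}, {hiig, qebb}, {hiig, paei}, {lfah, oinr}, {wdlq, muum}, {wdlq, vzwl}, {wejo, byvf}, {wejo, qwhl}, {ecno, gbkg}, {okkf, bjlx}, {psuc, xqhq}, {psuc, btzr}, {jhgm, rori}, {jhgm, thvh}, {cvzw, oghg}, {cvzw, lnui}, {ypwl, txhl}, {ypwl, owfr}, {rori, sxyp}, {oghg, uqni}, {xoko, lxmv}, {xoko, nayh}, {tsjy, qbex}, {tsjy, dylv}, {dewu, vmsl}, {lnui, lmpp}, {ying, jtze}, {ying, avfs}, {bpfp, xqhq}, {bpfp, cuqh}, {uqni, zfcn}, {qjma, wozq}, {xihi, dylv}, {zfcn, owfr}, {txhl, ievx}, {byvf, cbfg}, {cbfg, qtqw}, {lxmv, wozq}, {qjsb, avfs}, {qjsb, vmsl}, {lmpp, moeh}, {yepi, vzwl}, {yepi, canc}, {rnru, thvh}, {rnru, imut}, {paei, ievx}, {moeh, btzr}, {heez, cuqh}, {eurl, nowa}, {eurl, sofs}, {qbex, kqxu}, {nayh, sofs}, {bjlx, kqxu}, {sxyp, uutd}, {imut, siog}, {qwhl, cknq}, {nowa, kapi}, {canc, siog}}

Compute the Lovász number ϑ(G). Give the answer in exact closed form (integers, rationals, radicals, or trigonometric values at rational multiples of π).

73*cos(pi/73)/(cos(pi/73) + 1)

Vertex qtqw has 2 neighbors: qwaq, cbfg.
Vertex cbfg has 2 neighbors: byvf, qtqw.
Vertex nowa has 2 neighbors: eurl, kapi.
Vertex btzr has 2 neighbors: psuc, moeh.
deg(v) = 2 for all v (|V|=73); a single 73-cycle (edge-transitive).
spec(A) ≈ [2.0, 1.9926, 1.9704, 1.9337, 1.8826, 1.8176, 1.7392, 1.6478, 1.5443, 1.4293, 1.3038, 1.1686, 1.0247, 0.8733, 0.7154, 0.5522, 0.3849, 0.2148, 0.043, -0.129, -0.3001, -0.469, -0.6344, -0.7951, -0.9499, -1.0977, -1.2373, -1.3678, -1.4882, -1.5976, -1.6951, -1.7801, -1.8518, -1.9099, -1.9539, -1.9834, -1.9981] (distinct, 4 d.p.).
Lovász: ϑ = −73(-2*cos(pi/73))/(2+-(-1)*2*cos(pi/73)) = 73*cos(pi/73)/(cos(pi/73) + 1).
Numerically 36.483094774.
36 ≤ 73*cos(pi/73)/(cos(pi/73) + 1) ≤ 37: both strict.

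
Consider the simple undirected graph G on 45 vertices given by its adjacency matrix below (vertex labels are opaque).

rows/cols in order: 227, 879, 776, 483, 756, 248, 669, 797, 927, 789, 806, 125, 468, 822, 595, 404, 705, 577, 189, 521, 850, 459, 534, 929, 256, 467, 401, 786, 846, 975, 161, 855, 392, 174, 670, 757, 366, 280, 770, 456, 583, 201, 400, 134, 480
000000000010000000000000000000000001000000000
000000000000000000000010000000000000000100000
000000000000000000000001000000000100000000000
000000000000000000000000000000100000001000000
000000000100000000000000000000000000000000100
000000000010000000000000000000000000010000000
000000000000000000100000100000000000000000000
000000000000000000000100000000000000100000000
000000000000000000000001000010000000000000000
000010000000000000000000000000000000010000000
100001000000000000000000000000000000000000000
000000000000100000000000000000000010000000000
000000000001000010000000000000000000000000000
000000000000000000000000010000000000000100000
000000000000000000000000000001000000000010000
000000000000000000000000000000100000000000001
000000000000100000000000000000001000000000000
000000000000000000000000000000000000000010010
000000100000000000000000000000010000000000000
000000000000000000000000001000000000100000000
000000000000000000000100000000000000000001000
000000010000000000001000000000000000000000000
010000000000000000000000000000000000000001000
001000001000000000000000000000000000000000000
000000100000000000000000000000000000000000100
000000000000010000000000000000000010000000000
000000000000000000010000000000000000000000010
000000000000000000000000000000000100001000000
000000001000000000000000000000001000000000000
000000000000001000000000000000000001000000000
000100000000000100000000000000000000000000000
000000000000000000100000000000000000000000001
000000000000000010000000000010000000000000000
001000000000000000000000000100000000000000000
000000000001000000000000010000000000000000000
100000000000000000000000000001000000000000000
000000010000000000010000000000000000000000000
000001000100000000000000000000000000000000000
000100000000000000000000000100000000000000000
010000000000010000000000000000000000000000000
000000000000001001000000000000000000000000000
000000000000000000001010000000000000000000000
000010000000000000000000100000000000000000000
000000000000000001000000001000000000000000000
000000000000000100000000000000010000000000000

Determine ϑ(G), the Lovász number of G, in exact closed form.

45*cos(pi/45)/(cos(pi/45) + 1)

deg(404) = 2; N(404) = {161, 480}.
Vertex 467 has 2 neighbors: 822, 670.
N(483) = {161, 770}, |N(483)| = 2.
N(757) = {227, 975}, |N(757)| = 2.
deg(v) = 2 for all v (|V|=45); this is C_{45}, the 45-cycle.
The 23 distinct eigenvalues: [2.0, 1.981, 1.923, 1.827, 1.696, 1.532, 1.338, 1.118, 0.877, 0.618, 0.347, 0.07, -0.209, -0.484, -0.749, -1.0, -1.231, -1.439, -1.618, -1.766, -1.879, -1.956, -1.995].
With N=45: ϑ(G) = 45·(-(-1)*2*cos(pi/45))/(2−(-2*cos(pi/45))) = 45*cos(pi/45)/(cos(pi/45) + 1).
ϑ(G) ≈ 22.472562147.
α=22, χ(Ḡ)=23; ϑ=45*cos(pi/45)/(cos(pi/45) + 1) lies between (both strict).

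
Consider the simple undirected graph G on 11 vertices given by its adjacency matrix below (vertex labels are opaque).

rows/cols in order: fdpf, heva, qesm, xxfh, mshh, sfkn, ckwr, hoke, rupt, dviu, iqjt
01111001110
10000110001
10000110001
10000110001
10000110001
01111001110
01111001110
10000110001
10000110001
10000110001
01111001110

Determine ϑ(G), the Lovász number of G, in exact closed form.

7

Vertex iqjt has 7 neighbors: heva, qesm, xxfh, mshh, hoke, rupt, dviu.
deg(hoke) = 4; N(hoke) = {fdpf, sfkn, ckwr, iqjt}.
Vertex mshh has 4 neighbors: fdpf, sfkn, ckwr, iqjt.
N(rupt) = {fdpf, sfkn, ckwr, iqjt}, |N(rupt)| = 4.
Complete multipartite on [7, 4]: sandwich collapses at ϑ=7.
Numerically 7.000000000.
α=7, χ(Ḡ)=7; ϑ=7 lies between (collapsed).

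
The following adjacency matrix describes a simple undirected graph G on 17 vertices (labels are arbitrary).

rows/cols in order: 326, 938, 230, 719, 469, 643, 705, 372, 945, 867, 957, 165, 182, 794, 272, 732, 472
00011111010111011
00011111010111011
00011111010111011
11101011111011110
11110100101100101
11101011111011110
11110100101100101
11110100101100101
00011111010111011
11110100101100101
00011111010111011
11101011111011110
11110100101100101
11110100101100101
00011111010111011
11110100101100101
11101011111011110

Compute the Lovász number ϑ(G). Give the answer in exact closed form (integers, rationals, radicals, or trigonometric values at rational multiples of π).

deg(182) = 10; N(182) = {326, 938, 230, 719, 643, 945, 957, 165, 272, 472}.
deg(272) = 11; N(272) = {719, 469, 643, 705, 372, 867, 165, 182, 794, 732, 472}.
N(472) = {326, 938, 230, 469, 705, 372, 945, 867, 957, 182, 794, 272, 732}, |N(472)| = 13.
N(719) = {326, 938, 230, 469, 705, 372, 945, 867, 957, 182, 794, 272, 732}, |N(719)| = 13.
Complete multipartite on [7, 6, 4]: sandwich collapses at ϑ=7.
ϑ(G) ≈ 7.000000000.
Lovász sandwich 7 ≤ 7 ≤ 7: collapsed.

7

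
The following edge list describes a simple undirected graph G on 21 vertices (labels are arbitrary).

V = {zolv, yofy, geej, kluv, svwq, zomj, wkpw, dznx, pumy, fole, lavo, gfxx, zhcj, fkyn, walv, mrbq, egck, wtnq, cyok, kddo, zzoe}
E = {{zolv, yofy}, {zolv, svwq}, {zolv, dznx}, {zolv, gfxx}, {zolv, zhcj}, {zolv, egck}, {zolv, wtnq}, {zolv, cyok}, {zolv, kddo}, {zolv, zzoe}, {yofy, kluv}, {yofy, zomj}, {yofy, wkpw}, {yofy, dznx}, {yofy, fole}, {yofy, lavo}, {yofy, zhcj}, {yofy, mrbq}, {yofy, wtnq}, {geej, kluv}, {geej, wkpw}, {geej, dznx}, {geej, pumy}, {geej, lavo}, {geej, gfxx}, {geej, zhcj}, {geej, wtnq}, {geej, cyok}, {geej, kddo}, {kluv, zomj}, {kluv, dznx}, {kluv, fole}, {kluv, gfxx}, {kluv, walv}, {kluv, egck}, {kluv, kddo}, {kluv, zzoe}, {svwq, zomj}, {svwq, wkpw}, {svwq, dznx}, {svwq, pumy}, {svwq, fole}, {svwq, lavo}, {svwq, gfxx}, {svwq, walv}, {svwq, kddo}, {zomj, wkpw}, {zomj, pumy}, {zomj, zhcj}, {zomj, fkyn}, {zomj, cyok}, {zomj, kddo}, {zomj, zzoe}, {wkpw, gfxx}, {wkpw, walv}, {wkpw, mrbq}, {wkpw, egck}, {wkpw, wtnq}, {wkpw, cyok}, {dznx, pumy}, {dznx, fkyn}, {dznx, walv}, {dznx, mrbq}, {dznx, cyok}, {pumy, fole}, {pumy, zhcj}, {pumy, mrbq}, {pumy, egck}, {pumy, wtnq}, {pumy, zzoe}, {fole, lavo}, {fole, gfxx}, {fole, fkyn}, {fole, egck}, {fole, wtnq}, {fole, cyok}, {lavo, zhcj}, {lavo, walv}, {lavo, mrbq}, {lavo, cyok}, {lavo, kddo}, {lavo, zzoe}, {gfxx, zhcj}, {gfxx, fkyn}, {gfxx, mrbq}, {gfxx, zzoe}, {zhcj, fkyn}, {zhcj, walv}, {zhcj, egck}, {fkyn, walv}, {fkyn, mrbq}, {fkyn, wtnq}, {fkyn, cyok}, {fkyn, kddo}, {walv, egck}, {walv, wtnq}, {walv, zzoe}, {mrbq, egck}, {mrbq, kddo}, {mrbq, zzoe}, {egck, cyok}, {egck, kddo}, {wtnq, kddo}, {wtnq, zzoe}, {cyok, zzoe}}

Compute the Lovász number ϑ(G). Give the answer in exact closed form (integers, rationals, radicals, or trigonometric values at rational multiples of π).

Vertex pumy has 10 neighbors: geej, svwq, zomj, dznx, fole, zhcj, mrbq, egck, wtnq, zzoe.
Vertex dznx has 10 neighbors: zolv, yofy, geej, kluv, svwq, pumy, fkyn, walv, mrbq, cyok.
Vertex fkyn has 10 neighbors: zomj, dznx, fole, gfxx, zhcj, walv, mrbq, wtnq, cyok, kddo.
Vertex wtnq has 10 neighbors: zolv, yofy, geej, wkpw, pumy, fole, fkyn, walv, kddo, zzoe.
Regular of degree 10 on 21 vertices: Kneser K(7,2) on C(7,2)=21 vertices.
A has 3 distinct eigenvalues ≈ [10.0, 1.0, -4.0].
ϑ = −N·λ_min/(λ_max−λ_min) = −21·(-4)/(10−(-4)) = 6.
≈ 6.00000 (to 5 d.p.).

6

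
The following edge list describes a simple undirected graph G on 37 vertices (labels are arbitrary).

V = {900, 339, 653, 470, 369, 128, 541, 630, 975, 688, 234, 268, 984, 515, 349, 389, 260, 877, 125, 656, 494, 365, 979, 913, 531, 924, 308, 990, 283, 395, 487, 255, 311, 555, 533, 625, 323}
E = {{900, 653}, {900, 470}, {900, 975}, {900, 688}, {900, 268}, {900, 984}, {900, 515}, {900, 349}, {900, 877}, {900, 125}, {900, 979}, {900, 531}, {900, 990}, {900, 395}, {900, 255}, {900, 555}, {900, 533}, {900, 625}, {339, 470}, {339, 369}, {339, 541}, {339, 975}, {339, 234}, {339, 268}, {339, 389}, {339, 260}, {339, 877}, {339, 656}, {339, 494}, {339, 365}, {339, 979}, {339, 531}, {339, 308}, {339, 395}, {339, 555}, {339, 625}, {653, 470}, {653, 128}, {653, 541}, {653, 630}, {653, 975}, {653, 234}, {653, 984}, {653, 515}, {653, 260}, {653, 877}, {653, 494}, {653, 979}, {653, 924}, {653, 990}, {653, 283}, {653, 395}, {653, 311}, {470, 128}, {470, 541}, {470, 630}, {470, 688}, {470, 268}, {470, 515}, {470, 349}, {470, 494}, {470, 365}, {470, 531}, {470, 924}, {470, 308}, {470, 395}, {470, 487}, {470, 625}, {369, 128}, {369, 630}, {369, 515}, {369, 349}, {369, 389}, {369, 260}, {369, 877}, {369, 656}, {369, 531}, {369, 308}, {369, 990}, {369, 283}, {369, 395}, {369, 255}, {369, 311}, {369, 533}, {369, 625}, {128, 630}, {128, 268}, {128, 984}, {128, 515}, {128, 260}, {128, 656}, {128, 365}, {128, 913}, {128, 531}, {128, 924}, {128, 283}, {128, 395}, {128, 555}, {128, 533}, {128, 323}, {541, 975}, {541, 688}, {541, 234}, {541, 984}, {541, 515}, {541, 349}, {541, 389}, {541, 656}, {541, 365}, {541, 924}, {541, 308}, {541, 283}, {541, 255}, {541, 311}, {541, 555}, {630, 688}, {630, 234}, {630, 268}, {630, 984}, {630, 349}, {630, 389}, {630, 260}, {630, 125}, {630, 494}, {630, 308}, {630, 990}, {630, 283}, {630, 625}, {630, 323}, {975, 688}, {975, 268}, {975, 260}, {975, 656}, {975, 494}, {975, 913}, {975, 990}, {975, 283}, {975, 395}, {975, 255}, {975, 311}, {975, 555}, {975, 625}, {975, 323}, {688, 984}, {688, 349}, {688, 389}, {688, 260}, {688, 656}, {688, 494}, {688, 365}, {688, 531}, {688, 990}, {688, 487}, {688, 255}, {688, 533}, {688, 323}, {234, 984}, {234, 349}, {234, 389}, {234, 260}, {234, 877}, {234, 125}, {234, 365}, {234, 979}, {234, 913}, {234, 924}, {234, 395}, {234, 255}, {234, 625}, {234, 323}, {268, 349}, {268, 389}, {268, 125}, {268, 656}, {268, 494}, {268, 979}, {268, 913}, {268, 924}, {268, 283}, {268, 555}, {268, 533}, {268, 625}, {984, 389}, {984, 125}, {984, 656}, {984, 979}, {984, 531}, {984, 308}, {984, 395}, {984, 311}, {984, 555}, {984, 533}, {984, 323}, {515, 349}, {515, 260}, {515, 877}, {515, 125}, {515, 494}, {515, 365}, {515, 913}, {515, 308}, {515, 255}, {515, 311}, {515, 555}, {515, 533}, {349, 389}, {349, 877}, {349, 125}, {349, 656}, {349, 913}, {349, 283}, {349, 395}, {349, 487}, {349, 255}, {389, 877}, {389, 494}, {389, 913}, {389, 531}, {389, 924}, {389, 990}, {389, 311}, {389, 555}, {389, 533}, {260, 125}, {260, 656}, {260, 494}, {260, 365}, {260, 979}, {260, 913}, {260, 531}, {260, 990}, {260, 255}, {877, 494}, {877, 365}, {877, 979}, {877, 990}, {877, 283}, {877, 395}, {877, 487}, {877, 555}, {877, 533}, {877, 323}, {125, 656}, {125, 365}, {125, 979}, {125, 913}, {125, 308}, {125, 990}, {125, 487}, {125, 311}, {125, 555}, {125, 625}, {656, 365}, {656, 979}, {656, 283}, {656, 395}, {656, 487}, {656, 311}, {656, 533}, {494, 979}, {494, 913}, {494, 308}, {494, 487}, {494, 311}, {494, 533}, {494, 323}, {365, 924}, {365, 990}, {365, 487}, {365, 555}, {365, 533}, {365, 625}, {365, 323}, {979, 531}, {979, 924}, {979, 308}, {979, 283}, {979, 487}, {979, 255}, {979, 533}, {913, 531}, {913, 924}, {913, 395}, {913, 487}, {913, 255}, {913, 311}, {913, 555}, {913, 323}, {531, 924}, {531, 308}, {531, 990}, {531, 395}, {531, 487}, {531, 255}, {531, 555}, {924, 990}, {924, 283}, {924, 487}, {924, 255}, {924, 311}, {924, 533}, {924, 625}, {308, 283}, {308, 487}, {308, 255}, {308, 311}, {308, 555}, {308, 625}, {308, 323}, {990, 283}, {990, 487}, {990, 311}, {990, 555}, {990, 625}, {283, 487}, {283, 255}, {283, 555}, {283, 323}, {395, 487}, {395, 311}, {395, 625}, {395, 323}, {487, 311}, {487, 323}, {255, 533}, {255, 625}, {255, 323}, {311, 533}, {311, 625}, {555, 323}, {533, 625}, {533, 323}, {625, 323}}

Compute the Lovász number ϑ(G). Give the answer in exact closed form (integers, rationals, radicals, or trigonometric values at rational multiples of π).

Vertex 128 has 18 neighbors: 653, 470, 369, 630, 268, 984, 515, 260, 656, 365, 913, 531, 924, 283, 395, 555, 533, 323.
deg(234) = 18; N(234) = {339, 653, 541, 630, 984, 349, 389, 260, 877, 125, 365, 979, 913, 924, 395, 255, 625, 323}.
N(653) = {900, 470, 128, 541, 630, 975, 234, 984, 515, 260, 877, 494, 979, 924, 990, 283, 395, 311}, |N(653)| = 18.
Vertex 487 has 18 neighbors: 470, 688, 349, 877, 125, 656, 494, 365, 979, 913, 531, 924, 308, 990, 283, 395, 311, 323.
Regular of degree 18 on 37 vertices: SR(37,18,8,9) — a Paley graph.
A has 3 distinct eigenvalues ≈ [18.0, 2.541, -3.541].
With N=37: ϑ(G) = 37·(-(-sqrt(37)/2 - 1/2))/(18−(-sqrt(37)/2 - 1/2)) = sqrt(37).
= 6.082762530… (decimal).

sqrt(37)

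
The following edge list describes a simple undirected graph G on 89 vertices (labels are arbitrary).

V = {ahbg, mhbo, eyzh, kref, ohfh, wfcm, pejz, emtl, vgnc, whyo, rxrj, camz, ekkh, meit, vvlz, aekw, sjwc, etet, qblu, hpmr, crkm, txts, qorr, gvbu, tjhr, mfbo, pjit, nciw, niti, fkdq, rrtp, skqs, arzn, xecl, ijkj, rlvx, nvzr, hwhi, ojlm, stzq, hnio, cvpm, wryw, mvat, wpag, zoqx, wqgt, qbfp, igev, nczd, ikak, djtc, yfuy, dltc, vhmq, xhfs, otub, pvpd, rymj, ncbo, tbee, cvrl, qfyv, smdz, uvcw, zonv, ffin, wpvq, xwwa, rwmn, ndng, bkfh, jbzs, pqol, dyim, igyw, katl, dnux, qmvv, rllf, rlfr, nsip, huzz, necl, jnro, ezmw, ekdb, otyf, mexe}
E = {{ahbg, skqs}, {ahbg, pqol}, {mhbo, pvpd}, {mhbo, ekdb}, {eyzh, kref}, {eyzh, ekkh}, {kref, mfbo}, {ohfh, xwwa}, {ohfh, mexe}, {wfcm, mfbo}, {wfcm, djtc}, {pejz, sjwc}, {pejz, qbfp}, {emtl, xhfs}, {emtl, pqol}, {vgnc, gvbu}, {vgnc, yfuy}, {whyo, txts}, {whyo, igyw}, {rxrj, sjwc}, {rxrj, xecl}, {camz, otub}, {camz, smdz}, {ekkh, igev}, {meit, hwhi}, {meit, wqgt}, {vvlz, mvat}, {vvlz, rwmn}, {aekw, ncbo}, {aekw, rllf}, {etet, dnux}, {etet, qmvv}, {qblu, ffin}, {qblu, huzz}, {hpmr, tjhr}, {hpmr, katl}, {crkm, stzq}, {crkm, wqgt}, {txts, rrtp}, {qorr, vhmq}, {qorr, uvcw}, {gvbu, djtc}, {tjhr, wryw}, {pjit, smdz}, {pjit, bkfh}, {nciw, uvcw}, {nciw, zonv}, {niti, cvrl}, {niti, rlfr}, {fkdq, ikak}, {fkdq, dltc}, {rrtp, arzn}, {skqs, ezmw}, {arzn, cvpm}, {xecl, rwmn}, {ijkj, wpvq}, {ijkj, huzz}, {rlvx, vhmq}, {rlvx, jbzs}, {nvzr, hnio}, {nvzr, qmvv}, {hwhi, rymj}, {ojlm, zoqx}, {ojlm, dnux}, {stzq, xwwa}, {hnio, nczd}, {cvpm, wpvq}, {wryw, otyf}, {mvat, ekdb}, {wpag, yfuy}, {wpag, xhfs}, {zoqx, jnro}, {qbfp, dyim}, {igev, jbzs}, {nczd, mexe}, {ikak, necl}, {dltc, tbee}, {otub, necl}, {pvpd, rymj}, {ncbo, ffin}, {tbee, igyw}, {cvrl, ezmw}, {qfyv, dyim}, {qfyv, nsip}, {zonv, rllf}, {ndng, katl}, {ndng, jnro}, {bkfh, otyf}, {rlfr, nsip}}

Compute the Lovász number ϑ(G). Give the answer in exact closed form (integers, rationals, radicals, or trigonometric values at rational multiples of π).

N(stzq) = {crkm, xwwa}, |N(stzq)| = 2.
N(ndng) = {katl, jnro}, |N(ndng)| = 2.
N(nvzr) = {hnio, qmvv}, |N(nvzr)| = 2.
Vertex nczd has 2 neighbors: hnio, mexe.
G on 89 vertices is 2-regular; this is C_{89}, the 89-cycle.
A has 45 distinct eigenvalues ≈ [2.0, 1.99502, 1.9801, 1.95531, 1.92078, 1.87669, 1.82324, 1.76071, 1.68941, 1.60969, 1.52196, 1.42664, 1.32421, 1.21519, 1.10011, 0.97955, 0.85411, 0.72442, 0.59112, 0.45487, 0.31635, 0.17626, 0.0353, -0.10585, -0.24646, -0.38585, -0.52332, -0.65818, -0.78976, -0.9174, -1.04048, -1.15837, -1.27049, -1.37628, -1.47522, -1.5668, -1.65058, -1.72614, -1.79309, -1.85112, -1.89992, -1.93926, -1.96893, -1.9888, -1.99875].
Lovász: ϑ = −89(-2*cos(pi/89))/(2+-(-1)*2*cos(pi/89)) = 89*cos(pi/89)/(cos(pi/89) + 1).
≈ 44.48613532 (to 8 d.p.).
Lovász sandwich 44 ≤ 89*cos(pi/89)/(cos(pi/89) + 1) ≤ 45: both strict.

89*cos(pi/89)/(cos(pi/89) + 1)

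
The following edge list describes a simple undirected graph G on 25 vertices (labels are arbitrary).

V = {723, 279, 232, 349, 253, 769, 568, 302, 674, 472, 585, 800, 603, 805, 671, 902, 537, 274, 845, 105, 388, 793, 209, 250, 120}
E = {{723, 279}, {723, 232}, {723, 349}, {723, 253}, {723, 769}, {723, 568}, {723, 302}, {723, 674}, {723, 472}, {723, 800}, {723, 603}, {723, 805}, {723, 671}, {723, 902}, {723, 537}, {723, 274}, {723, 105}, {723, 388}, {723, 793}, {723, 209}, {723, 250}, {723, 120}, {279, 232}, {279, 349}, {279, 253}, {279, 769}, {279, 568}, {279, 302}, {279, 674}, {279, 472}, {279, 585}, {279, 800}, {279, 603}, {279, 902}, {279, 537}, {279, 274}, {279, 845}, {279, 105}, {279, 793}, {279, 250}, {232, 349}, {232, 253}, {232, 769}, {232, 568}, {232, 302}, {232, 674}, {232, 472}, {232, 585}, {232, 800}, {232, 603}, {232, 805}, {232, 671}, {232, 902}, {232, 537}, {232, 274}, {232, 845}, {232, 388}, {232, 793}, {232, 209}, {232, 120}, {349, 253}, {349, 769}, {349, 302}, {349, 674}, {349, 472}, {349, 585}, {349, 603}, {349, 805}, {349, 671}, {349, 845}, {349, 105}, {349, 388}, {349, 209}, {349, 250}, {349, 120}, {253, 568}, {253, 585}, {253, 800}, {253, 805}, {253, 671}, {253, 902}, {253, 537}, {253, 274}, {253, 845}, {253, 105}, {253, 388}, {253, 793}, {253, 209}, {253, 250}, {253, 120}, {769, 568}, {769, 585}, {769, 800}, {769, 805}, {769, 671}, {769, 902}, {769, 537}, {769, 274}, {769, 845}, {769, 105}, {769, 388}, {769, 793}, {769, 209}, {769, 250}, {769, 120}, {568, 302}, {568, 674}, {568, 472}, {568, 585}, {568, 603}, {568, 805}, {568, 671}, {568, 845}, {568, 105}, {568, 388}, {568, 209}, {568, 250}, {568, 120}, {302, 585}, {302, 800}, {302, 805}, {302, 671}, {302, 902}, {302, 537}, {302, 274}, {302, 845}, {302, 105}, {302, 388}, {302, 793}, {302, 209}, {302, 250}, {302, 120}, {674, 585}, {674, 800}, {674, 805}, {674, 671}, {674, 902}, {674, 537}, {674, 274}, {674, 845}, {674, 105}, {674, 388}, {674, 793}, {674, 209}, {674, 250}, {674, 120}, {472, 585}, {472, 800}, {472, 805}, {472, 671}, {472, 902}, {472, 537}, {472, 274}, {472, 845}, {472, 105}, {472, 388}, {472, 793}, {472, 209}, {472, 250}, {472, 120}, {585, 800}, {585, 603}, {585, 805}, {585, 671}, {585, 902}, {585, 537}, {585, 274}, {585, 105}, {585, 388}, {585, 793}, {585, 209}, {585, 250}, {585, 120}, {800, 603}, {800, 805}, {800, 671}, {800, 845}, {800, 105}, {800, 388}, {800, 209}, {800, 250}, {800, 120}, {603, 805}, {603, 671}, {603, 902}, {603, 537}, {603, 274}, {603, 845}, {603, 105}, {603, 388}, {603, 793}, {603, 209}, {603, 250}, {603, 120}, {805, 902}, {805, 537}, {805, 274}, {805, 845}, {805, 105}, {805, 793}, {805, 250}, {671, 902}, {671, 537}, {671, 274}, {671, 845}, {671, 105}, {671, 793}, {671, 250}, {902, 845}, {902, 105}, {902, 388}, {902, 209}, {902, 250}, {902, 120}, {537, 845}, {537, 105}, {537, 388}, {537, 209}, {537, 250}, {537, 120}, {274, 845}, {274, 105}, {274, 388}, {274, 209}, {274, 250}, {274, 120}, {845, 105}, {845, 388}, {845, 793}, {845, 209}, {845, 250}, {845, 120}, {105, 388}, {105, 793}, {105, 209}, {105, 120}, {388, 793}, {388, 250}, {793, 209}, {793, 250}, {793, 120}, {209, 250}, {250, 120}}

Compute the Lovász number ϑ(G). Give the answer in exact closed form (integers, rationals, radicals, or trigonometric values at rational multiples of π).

7

Vertex 388 has 19 neighbors: 723, 232, 349, 253, 769, 568, 302, 674, 472, 585, 800, 603, 902, 537, 274, 845, 105, 793, 250.
N(585) = {279, 232, 349, 253, 769, 568, 302, 674, 472, 800, 603, 805, 671, 902, 537, 274, 105, 388, 793, 209, 250, 120}, |N(585)| = 22.
N(805) = {723, 232, 349, 253, 769, 568, 302, 674, 472, 585, 800, 603, 902, 537, 274, 845, 105, 793, 250}, |N(805)| = 19.
N(472) = {723, 279, 232, 349, 568, 585, 800, 805, 671, 902, 537, 274, 845, 105, 388, 793, 209, 250, 120}, |N(472)| = 19.
Complete multipartite on [7, 6, 6, 3, 3]: sandwich collapses at ϑ=7.
≈ 7.00000000 (to 8 d.p.).
Check 7 ≤ 7 ≤ 7: collapsed.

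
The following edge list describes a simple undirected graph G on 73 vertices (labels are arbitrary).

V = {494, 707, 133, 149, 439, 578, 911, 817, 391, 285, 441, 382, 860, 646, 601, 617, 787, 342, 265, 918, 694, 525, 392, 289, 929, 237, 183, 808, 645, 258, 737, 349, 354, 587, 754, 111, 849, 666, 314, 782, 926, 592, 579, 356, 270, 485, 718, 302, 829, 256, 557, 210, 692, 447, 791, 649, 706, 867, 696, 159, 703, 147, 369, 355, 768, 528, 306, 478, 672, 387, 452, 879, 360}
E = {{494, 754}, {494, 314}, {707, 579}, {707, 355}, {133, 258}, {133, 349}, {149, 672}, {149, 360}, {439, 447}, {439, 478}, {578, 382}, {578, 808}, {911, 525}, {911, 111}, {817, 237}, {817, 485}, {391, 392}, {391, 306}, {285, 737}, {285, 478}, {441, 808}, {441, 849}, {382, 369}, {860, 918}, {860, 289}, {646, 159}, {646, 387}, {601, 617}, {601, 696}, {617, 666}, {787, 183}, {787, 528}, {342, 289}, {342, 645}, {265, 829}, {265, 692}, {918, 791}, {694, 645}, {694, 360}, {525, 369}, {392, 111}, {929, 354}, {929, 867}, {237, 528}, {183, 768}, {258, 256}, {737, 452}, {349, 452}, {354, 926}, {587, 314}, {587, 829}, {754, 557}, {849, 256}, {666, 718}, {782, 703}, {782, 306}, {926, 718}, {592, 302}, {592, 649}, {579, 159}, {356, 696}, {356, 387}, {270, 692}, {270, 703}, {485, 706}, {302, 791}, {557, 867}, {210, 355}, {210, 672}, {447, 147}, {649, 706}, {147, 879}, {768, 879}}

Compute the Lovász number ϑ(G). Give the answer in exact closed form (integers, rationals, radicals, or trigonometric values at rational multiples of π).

N(355) = {707, 210}, |N(355)| = 2.
Vertex 478 has 2 neighbors: 439, 285.
N(528) = {787, 237}, |N(528)| = 2.
N(360) = {149, 694}, |N(360)| = 2.
73-vertex 2-regular graph: this is C_{73}, the 73-cycle.
The 37 distinct eigenvalues: [2.0, 1.9926, 1.97044, 1.9337, 1.88263, 1.81764, 1.73918, 1.64785, 1.54431, 1.42935, 1.3038, 1.1686, 1.02474, 0.8733, 0.7154, 0.55219, 0.3849, 0.21476, 0.04303, -0.12902, -0.30011, -0.46898, -0.63438, -0.79509, -0.9499, -1.09769, -1.23734, -1.36784, -1.48821, -1.59756, -1.69508, -1.78006, -1.85185, -1.90993, -1.95388, -1.98335, -1.99815].
Lovász: ϑ = −73(-2*cos(pi/73))/(2+-(-1)*2*cos(pi/73)) = 73*cos(pi/73)/(cos(pi/73) + 1).
≈ 36.4831 (to 4 d.p.).
36 ≤ 73*cos(pi/73)/(cos(pi/73) + 1) ≤ 37: both strict.

73*cos(pi/73)/(cos(pi/73) + 1)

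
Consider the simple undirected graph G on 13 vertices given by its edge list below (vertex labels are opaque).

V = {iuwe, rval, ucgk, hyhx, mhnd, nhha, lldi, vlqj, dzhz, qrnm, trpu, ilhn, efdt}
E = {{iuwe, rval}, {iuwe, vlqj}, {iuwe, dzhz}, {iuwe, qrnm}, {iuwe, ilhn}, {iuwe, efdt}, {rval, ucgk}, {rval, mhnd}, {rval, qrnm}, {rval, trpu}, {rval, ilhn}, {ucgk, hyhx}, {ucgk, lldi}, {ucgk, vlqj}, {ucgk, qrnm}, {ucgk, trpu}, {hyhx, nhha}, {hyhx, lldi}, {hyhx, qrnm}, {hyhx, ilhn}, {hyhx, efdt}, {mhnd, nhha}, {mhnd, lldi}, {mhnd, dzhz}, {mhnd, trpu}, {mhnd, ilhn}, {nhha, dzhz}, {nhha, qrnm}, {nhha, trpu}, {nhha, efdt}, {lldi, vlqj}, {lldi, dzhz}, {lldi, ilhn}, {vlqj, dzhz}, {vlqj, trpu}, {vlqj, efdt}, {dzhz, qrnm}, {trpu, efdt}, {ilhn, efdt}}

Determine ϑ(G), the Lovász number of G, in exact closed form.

sqrt(13)

Vertex mhnd has 6 neighbors: rval, nhha, lldi, dzhz, trpu, ilhn.
deg(efdt) = 6; N(efdt) = {iuwe, hyhx, nhha, vlqj, trpu, ilhn}.
N(nhha) = {hyhx, mhnd, dzhz, qrnm, trpu, efdt}, |N(nhha)| = 6.
Vertex trpu has 6 neighbors: rval, ucgk, mhnd, nhha, vlqj, efdt.
Every vertex has degree 6 (N=13); strongly regular (13,6,2,3).
The 3 distinct eigenvalues: [6.0, 1.30278, -2.30278].
With N=13: ϑ(G) = 13·(-(-sqrt(13)/2 - 1/2))/(6−(-sqrt(13)/2 - 1/2)) = sqrt(13).
≈ 3.60555128 (to 8 d.p.).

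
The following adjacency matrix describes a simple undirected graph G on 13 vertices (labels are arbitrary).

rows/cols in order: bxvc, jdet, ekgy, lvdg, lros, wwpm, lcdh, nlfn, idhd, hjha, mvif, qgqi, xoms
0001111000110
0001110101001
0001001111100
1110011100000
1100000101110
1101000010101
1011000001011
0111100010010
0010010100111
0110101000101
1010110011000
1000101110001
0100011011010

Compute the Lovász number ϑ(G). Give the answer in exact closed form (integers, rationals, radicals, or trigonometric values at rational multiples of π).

sqrt(13)

deg(bxvc) = 6; N(bxvc) = {lvdg, lros, wwpm, lcdh, mvif, qgqi}.
deg(wwpm) = 6; N(wwpm) = {bxvc, jdet, lvdg, idhd, mvif, xoms}.
N(jdet) = {lvdg, lros, wwpm, nlfn, hjha, xoms}, |N(jdet)| = 6.
deg(ekgy) = 6; N(ekgy) = {lvdg, lcdh, nlfn, idhd, hjha, mvif}.
13-vertex 6-regular graph: strongly regular (13,6,2,3).
Distinct eigenvalues (to 5 d.p.): [6.0, 1.30278, -2.30278].
With N=13: ϑ(G) = 13·(-(-sqrt(13)/2 - 1/2))/(6−(-sqrt(13)/2 - 1/2)) = sqrt(13).
Numerically 3.60555128.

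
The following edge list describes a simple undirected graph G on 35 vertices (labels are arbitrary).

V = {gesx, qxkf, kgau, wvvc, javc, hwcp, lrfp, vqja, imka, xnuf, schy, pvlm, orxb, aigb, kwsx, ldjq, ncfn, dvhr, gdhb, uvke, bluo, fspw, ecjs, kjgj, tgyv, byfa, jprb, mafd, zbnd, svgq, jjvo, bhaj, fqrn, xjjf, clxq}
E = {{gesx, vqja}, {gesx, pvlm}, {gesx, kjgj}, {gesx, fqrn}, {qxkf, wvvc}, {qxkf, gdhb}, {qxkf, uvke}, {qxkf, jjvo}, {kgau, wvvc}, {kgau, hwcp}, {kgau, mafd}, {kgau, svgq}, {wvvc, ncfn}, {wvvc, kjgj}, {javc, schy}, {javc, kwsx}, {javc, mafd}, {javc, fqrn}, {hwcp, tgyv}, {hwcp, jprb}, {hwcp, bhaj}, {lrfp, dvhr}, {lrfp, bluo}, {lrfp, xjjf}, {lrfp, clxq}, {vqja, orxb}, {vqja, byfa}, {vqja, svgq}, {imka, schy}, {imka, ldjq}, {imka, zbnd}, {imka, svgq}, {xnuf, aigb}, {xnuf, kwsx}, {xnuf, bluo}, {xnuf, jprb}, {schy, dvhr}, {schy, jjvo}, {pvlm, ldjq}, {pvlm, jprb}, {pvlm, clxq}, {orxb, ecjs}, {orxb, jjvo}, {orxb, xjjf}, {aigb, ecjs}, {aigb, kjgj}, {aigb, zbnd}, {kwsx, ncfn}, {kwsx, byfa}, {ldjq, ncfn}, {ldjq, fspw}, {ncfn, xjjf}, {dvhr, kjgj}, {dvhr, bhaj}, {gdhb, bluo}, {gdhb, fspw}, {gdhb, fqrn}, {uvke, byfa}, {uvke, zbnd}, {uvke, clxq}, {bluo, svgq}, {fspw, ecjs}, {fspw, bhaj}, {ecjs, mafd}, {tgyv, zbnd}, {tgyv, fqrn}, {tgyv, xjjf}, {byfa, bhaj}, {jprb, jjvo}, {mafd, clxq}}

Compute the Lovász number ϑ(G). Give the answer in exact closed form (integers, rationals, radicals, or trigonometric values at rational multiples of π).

15

Vertex xnuf has 4 neighbors: aigb, kwsx, bluo, jprb.
N(bluo) = {lrfp, xnuf, gdhb, svgq}, |N(bluo)| = 4.
deg(clxq) = 4; N(clxq) = {lrfp, pvlm, uvke, mafd}.
Vertex pvlm has 4 neighbors: gesx, ldjq, jprb, clxq.
G on 35 vertices is 4-regular; Kneser-type, 3-subsets of [7].
A has 4 distinct eigenvalues ≈ [4.0, 2.0, -1.0, -3.0].
λ_max=4, λ_min=-3; ϑ = −35·λ_min/(λ_max−λ_min) = 15.
= 15.000000… (decimal).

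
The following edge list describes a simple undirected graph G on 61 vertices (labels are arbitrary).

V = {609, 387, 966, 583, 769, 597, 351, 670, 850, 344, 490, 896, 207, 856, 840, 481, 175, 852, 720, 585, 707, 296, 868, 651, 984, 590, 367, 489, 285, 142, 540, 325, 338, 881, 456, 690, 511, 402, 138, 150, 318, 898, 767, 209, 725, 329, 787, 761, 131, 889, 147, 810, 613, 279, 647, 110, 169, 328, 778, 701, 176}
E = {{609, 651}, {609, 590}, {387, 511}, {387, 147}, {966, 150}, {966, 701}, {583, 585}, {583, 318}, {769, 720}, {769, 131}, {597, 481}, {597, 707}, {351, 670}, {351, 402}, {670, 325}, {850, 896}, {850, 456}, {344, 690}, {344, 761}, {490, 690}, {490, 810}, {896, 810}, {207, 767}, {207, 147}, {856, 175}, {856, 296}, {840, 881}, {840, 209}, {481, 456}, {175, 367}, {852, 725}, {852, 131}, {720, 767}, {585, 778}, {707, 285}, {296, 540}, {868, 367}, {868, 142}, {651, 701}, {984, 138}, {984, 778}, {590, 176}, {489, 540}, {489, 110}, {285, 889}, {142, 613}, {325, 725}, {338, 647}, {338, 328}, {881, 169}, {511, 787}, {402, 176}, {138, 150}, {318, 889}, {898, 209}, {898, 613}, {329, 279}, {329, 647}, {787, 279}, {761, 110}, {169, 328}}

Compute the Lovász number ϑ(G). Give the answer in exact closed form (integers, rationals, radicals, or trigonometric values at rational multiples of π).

deg(583) = 2; N(583) = {585, 318}.
Vertex 868 has 2 neighbors: 367, 142.
N(898) = {209, 613}, |N(898)| = 2.
deg(176) = 2; N(176) = {590, 402}.
Every vertex has degree 2 (N=61); connected 2-regular on 61 ⇒ C_{61}.
The 31 distinct eigenvalues: [2.0, 1.989, 1.958, 1.905, 1.833, 1.741, 1.63, 1.502, 1.359, 1.2, 1.03, 0.848, 0.657, 0.459, 0.257, 0.051, -0.154, -0.359, -0.559, -0.753, -0.94, -1.116, -1.281, -1.432, -1.568, -1.688, -1.789, -1.871, -1.934, -1.976, -1.997].
ϑ = −N·λ_min/(λ_max−λ_min) = −61·(-2*cos(pi/61))/(2−(-2*cos(pi/61))) = 61*cos(pi/61)/(cos(pi/61) + 1).
= 30.479766… (decimal).
Lovász sandwich 30 ≤ 61*cos(pi/61)/(cos(pi/61) + 1) ≤ 31: both strict.

61*cos(pi/61)/(cos(pi/61) + 1)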